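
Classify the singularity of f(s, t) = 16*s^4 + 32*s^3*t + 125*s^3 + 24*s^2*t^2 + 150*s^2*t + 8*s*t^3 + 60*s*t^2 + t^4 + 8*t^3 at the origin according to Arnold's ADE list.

The Hessian of f at 0 has rank 0. Corank 2; j^3 = (5*s + 2*t)^3 is a perfect cube, so E-series; the 4-jet and mu = 6 give E_6.

E_{6}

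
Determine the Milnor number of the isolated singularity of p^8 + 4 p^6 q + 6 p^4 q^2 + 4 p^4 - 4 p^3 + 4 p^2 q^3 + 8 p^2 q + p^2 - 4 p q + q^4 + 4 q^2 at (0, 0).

3

The Hessian of f at 0 has rank 1. Corank 1: A-series; mu = 3 gives A_3.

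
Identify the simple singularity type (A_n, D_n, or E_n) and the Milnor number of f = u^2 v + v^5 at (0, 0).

Type D_{6}, Milnor number mu = 6.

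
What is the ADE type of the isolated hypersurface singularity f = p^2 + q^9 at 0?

A_{8}

The Hessian of f at 0 is [[2, 0], [0, 0]] with rank 1, so corank 1. A Groebner basis of the Jacobian ideal J(f) in C{p,q} is {q^8, p}; counting standard monomials gives mu = 8. Corank 1: A-series; mu = 8 gives A_8.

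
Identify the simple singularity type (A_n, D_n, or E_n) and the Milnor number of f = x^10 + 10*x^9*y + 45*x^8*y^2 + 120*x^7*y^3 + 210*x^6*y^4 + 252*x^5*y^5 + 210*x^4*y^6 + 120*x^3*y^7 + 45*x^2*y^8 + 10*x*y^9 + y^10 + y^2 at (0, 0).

Type A9, Milnor number mu = 9.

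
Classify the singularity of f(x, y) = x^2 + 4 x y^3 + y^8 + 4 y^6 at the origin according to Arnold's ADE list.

A_7

The Hessian of f at 0 has rank 1. Corank 1: A-series; mu = 7 gives A_7.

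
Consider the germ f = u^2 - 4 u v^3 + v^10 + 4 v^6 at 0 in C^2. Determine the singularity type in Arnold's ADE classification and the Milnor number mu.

Type A_{9}, Milnor number mu = 9.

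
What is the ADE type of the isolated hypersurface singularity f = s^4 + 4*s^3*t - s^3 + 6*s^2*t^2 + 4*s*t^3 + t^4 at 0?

E_6

The Hessian of f at 0 is [[0, 0], [0, 0]] with rank 0, so corank 2. A Groebner basis of the Jacobian ideal J(f) in C{s,t} is {t^4, s*t^2 + t^3/3, s^2}; counting standard monomials gives mu = 6. Corank 2; j^3 = -s^3 is a perfect cube, so E-series; the 4-jet and mu = 6 give E_6.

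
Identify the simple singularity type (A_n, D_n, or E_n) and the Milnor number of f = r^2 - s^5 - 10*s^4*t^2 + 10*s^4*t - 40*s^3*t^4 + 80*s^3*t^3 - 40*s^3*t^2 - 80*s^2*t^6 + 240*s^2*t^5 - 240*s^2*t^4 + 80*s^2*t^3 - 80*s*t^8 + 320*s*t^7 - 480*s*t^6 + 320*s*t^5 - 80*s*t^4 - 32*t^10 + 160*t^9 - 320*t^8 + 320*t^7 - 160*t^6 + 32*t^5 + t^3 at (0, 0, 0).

Type E_{8}, Milnor number mu = 8.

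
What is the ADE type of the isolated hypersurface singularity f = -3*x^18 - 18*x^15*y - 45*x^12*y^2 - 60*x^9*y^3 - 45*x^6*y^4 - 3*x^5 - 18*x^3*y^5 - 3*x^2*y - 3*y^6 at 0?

D_{7}

The Hessian of f at 0 has rank 0. Corank 2; j^3 = -3*x^2*y has shape L^2 M (L != M), so D-series; mu = 7 gives D_7.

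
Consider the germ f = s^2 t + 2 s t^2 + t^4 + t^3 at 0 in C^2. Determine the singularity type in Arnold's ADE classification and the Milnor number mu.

The Hessian of f at 0 has rank 0. Corank 2; j^3 = t*(s + t)^2 has shape L^2 M (L != M), so D-series; mu = 5 gives D_5.

Type D5, Milnor number mu = 5.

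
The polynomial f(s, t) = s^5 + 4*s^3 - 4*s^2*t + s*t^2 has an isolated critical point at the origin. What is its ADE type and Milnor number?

The Hessian of f at 0 has rank 0. Corank 2; j^3 = s*(2*s - t)^2 has shape L^2 M (L != M), so D-series; mu = 6 gives D_6.

Type D_{6}, Milnor number mu = 6.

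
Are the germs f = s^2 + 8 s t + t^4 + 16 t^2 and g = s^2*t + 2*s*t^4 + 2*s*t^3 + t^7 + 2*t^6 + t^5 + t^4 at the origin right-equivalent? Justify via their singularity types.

The Hessian of f at 0 is [[2, 8], [8, 32]] with rank 1, so corank 1. A Groebner basis of the Jacobian ideal J(f) in C{s,t} is {t^3, s + 4*t}; counting standard monomials gives mu = 3. Corank 1: A-series; mu = 3 gives A_3. The Hessian of g at 0 is [[0, 0], [0, 0]] with rank 0, so corank 2. A Groebner basis of the Jacobian ideal J(g) in C{s,t} is {s*t^2, s*t + t^3, s^2 - 4*s*t}; counting standard monomials gives mu = 5. Corank 2; j^3 = s^2*t has shape L^2 M (L != M), so D-series; mu = 5 gives D_5. f is A_3 but g is D_5, hence not right-equivalent.

No.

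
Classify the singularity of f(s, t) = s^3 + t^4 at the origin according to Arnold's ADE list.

E_6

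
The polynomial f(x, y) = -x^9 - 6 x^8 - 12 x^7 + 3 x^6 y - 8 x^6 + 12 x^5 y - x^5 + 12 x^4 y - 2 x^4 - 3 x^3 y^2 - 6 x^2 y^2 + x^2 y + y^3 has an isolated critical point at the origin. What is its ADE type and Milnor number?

Type D_{4}, Milnor number mu = 4.

The Hessian of f at 0 is [[0, 0], [0, 0]] with rank 0, so corank 2. A Groebner basis of the Jacobian ideal J(f) in C{x,y} is {y^3, x^2 + 3*y^2, x*y}; counting standard monomials gives mu = 4. Corank 2; j^3 = y*(x^2 + y^2) splits into three distinct lines over C (the quadratic factor has nonzero discriminant), so D_4.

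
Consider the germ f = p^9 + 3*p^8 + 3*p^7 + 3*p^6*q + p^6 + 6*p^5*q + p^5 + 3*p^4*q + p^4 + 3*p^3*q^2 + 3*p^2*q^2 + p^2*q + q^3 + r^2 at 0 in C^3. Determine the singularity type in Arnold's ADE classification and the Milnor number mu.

Type D_{4}, Milnor number mu = 4.

The Hessian of f at 0 is [[0, 0, 0], [0, 0, 0], [0, 0, 2]] with rank 1, so corank 2. A Groebner basis of the Jacobian ideal J(f) in C{p,q,r} is {q^3, p^2 + 3*q^2, p*q, r}; counting standard monomials gives mu = 4. Corank 2; j^3 = q*(p^2 + q^2) splits into three distinct lines over C (the quadratic factor has nonzero discriminant), so D_4.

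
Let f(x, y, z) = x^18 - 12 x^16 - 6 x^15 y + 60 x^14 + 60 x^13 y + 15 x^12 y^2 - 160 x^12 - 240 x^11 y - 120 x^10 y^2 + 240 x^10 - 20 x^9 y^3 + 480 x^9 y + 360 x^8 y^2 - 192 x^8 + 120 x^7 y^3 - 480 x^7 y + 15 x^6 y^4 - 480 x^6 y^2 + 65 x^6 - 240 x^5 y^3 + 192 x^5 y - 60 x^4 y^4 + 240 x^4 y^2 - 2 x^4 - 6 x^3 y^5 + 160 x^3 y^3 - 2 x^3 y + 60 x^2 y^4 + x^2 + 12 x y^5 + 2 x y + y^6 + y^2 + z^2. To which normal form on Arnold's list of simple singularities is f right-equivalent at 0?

The Hessian of f at 0 has rank 2. Corank 1: A-series; mu = 5 gives A_5.

A5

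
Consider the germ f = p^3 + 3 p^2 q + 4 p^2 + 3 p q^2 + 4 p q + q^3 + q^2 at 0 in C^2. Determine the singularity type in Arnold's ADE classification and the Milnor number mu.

Type A_{2}, Milnor number mu = 2.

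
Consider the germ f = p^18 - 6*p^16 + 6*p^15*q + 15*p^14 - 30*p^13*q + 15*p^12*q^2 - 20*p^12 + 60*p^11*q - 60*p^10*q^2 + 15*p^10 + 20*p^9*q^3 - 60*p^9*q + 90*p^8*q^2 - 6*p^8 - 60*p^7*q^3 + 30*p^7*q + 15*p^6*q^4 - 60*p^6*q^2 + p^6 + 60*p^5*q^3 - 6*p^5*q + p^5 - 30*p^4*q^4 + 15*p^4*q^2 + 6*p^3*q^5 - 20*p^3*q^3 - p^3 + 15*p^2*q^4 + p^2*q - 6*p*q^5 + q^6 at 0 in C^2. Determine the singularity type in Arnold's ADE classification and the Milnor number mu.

Type D_7, Milnor number mu = 7.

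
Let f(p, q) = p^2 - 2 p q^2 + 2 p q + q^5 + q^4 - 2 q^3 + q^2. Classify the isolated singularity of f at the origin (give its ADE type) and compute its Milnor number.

Type A_{4}, Milnor number mu = 4.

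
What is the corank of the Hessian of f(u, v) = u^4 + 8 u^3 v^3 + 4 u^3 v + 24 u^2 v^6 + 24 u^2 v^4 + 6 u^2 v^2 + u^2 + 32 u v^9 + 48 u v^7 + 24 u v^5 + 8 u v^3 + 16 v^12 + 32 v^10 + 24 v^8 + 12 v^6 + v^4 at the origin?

1

Hessian at 0 has rank 1.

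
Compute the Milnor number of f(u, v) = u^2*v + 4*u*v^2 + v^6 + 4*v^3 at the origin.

The Hessian of f at 0 has rank 0. Corank 2; j^3 = v*(u + 2*v)^2 has shape L^2 M (L != M), so D-series; mu = 7 gives D_7.

7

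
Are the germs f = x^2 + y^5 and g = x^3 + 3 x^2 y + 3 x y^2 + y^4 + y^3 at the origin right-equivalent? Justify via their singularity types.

The Hessian of f at 0 has rank 1. Corank 1: A-series; mu = 4 gives A_4. The Hessian of g at 0 has rank 0. Corank 2; j^3 = (x + y)^3 is a perfect cube, so E-series; the 4-jet and mu = 6 give E_6. f is A_4 but g is E_6, hence not right-equivalent.

No.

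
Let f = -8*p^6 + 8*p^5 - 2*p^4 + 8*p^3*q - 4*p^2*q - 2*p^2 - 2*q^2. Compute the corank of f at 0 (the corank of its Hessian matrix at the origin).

0

Hessian at 0 has rank 2.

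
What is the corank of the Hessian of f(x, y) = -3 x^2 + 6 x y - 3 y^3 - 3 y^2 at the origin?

Hessian at 0 has rank 1.

1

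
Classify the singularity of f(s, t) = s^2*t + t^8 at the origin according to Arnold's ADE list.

The Hessian of f at 0 is [[0, 0], [0, 0]] with rank 0, so corank 2. A Groebner basis of the Jacobian ideal J(f) in C{s,t} is {s^2/8 + t^7, s^3, s*t}; counting standard monomials gives mu = 9. Corank 2; j^3 = s^2*t has shape L^2 M (L != M), so D-series; mu = 9 gives D_9.

D_{9}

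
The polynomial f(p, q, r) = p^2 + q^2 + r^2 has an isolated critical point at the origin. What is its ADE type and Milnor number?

The Hessian of f at 0 has rank 3. Corank 0: nondegenerate Morse point, so A_1.

Type A1, Milnor number mu = 1.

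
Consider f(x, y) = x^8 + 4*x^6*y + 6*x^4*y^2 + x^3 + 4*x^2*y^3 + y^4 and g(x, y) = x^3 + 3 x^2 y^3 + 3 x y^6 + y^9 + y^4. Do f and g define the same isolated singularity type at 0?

Yes.

The Hessian of f at 0 is [[0, 0], [0, 0]] with rank 0, so corank 2. A Groebner basis of the Jacobian ideal J(f) in C{x,y} is {y^3, x^2}; counting standard monomials gives mu = 6. Corank 2; j^3 = x^3 is a perfect cube, so E-series; the 4-jet and mu = 6 give E_6. The Hessian of g at 0 is [[0, 0], [0, 0]] with rank 0, so corank 2. A Groebner basis of the Jacobian ideal J(g) in C{x,y} is {y^3, x^2}; counting standard monomials gives mu = 6. Corank 2; j^3 = x^3 is a perfect cube, so E-series; the 4-jet and mu = 6 give E_6. Both have type E_6, hence right-equivalent.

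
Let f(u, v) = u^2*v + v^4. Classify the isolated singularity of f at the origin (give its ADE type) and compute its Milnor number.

Type D5, Milnor number mu = 5.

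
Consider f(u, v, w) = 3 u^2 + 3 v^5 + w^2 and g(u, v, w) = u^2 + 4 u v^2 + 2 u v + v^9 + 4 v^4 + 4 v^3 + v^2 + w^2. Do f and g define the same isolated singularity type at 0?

No.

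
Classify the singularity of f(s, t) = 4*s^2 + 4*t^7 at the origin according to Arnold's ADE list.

The Hessian of f at 0 has rank 1. Corank 1: A-series; mu = 6 gives A_6.

A6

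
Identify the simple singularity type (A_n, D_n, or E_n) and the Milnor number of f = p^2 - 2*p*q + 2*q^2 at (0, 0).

Type A_{1}, Milnor number mu = 1.

The Hessian of f at 0 is [[2, -2], [-2, 4]] with rank 2, so corank 0. A Groebner basis of the Jacobian ideal J(f) in C{p,q} is {p, q}; counting standard monomials gives mu = 1. Corank 0: nondegenerate Morse point, so A_1.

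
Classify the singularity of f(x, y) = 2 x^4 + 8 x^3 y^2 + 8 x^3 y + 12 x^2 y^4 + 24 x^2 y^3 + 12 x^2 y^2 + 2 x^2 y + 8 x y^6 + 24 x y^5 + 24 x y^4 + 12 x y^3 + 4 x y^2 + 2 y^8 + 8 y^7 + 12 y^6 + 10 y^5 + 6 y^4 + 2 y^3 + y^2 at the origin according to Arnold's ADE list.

A_3

The Hessian of f at 0 has rank 1. Corank 1: A-series; mu = 3 gives A_3.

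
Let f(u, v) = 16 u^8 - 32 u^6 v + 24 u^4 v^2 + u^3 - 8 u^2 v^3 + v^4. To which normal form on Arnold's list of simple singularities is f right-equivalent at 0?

E_{6}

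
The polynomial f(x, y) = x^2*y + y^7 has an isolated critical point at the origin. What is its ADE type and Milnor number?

Type D_{8}, Milnor number mu = 8.

The Hessian of f at 0 is [[0, 0], [0, 0]] with rank 0, so corank 2. A Groebner basis of the Jacobian ideal J(f) in C{x,y} is {x^2/7 + y^6, x^3, x*y}; counting standard monomials gives mu = 8. Corank 2; j^3 = x^2*y has shape L^2 M (L != M), so D-series; mu = 8 gives D_8.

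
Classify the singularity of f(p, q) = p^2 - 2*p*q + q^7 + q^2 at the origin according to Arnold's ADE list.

A6

The Hessian of f at 0 is [[2, -2], [-2, 2]] with rank 1, so corank 1. A Groebner basis of the Jacobian ideal J(f) in C{p,q} is {q^6, p - q}; counting standard monomials gives mu = 6. Corank 1: A-series; mu = 6 gives A_6.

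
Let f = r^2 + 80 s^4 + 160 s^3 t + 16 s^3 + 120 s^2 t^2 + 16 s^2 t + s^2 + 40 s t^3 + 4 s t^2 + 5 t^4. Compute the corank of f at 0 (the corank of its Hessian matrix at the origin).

Hessian at 0 has rank 2.

1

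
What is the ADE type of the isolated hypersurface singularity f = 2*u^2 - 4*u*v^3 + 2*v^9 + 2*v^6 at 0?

The Hessian of f at 0 is [[4, 0], [0, 0]] with rank 1, so corank 1. A Groebner basis of the Jacobian ideal J(f) in C{u,v} is {u^2*v^2, u^3, -u + v^3}; counting standard monomials gives mu = 8. Corank 1: A-series; mu = 8 gives A_8.

A8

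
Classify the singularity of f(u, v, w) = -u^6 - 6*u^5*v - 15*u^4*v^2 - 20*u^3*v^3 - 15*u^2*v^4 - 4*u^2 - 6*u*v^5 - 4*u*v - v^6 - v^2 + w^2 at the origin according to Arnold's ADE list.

A5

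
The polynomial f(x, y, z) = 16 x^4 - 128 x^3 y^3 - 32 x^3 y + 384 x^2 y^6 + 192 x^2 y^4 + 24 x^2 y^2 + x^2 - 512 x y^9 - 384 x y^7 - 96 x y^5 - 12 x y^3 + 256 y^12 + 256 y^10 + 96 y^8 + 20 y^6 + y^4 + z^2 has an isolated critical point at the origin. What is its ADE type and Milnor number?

Type A3, Milnor number mu = 3.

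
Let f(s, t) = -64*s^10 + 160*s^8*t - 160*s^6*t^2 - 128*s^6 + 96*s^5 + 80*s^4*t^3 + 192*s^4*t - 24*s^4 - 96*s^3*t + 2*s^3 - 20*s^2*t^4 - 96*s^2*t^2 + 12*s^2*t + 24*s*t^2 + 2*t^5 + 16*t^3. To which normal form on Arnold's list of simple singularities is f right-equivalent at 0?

The Hessian of f at 0 has rank 0. Corank 2; j^3 = 2*(s + 2*t)^3 is a perfect cube, so E-series; the 5-jet and mu = 8 give E_8.

E8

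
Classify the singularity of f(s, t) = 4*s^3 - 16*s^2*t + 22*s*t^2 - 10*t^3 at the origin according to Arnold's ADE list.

The Hessian of f at 0 has rank 0. Corank 2; j^3 = 2*(s - t)*(2*s^2 - 6*s*t + 5*t^2) splits into three distinct lines over C (the quadratic factor has nonzero discriminant), so D_4.

D_{4}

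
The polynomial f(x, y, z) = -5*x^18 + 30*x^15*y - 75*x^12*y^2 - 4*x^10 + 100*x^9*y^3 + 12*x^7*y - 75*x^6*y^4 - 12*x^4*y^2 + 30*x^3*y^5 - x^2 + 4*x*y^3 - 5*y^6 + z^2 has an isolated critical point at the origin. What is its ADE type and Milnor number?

Type A_{5}, Milnor number mu = 5.

The Hessian of f at 0 is [[-2, 0, 0], [0, 0, 0], [0, 0, 2]] with rank 2, so corank 1. A Groebner basis of the Jacobian ideal J(f) in C{x,y,z} is {x*y^2, -x/2 + y^3, x^2, z}; counting standard monomials gives mu = 5. Corank 1: A-series; mu = 5 gives A_5.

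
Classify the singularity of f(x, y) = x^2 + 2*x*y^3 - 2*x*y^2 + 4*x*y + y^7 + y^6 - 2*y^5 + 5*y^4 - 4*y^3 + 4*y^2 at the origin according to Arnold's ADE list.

A_6

The Hessian of f at 0 has rank 1. Corank 1: A-series; mu = 6 gives A_6.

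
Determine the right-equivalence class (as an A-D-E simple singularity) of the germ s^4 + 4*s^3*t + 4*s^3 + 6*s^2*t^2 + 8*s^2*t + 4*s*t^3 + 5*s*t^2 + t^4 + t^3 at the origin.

The Hessian of f at 0 is [[0, 0], [0, 0]] with rank 0, so corank 2. A Groebner basis of the Jacobian ideal J(f) in C{s,t} is {s*t^2 + 2*s*t + t^2, -4*s*t + t^3 - 2*t^2, s^2 + 3*s*t/2 + t^2/2}; counting standard monomials gives mu = 5. Corank 2; j^3 = (s + t)*(2*s + t)^2 has shape L^2 M (L != M), so D-series; mu = 5 gives D_5.

D_{5}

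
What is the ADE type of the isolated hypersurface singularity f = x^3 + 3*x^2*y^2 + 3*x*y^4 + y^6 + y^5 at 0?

E_{8}

The Hessian of f at 0 has rank 0. Corank 2; j^3 = x^3 is a perfect cube, so E-series; the 5-jet and mu = 8 give E_8.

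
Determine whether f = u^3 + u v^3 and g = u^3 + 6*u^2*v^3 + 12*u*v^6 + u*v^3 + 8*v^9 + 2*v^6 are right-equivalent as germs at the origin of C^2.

Yes.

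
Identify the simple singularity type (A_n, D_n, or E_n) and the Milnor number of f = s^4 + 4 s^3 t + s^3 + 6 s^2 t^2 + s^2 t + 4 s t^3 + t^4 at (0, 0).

The Hessian of f at 0 has rank 0. Corank 2; j^3 = s^2*(s + t) has shape L^2 M (L != M), so D-series; mu = 5 gives D_5.

Type D_{5}, Milnor number mu = 5.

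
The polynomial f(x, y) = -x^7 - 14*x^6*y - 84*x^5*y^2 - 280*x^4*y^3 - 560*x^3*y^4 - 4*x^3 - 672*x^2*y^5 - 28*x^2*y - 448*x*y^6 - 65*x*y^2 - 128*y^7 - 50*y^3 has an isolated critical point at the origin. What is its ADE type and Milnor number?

Type D_8, Milnor number mu = 8.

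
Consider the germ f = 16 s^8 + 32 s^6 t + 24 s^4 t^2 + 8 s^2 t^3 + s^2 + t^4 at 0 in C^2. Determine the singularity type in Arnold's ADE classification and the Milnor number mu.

Type A3, Milnor number mu = 3.

The Hessian of f at 0 has rank 1. Corank 1: A-series; mu = 3 gives A_3.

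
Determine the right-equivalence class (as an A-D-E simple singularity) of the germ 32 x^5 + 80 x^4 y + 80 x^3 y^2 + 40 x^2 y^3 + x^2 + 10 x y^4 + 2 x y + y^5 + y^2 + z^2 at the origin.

The Hessian of f at 0 is [[2, 2, 0], [2, 2, 0], [0, 0, 2]] with rank 2, so corank 1. A Groebner basis of the Jacobian ideal J(f) in C{x,y,z} is {y^4, x + y, z}; counting standard monomials gives mu = 4. Corank 1: A-series; mu = 4 gives A_4.

A_4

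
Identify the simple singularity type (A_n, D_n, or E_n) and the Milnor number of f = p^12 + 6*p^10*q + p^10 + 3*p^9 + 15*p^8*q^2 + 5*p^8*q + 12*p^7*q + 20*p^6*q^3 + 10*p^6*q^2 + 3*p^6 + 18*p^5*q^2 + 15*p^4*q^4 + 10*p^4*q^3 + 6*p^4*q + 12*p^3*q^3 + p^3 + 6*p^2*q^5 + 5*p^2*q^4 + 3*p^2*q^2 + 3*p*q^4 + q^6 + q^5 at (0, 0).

The Hessian of f at 0 has rank 0. Corank 2; j^3 = p^3 is a perfect cube, so E-series; the 5-jet and mu = 8 give E_8.

Type E8, Milnor number mu = 8.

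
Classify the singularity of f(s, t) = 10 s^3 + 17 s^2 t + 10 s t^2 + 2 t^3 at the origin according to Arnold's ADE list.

D_{4}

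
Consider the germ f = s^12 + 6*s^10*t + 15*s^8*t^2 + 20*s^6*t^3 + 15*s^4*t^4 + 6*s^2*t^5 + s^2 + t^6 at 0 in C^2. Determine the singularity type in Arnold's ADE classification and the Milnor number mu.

Type A_{5}, Milnor number mu = 5.

The Hessian of f at 0 has rank 1. Corank 1: A-series; mu = 5 gives A_5.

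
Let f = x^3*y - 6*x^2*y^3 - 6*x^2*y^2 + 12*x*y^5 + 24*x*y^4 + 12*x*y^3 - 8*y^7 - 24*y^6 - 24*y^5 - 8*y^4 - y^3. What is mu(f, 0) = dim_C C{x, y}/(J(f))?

7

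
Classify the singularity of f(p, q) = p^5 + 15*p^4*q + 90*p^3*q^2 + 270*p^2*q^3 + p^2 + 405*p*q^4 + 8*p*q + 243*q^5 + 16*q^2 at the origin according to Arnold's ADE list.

The Hessian of f at 0 has rank 1. Corank 1: A-series; mu = 4 gives A_4.

A4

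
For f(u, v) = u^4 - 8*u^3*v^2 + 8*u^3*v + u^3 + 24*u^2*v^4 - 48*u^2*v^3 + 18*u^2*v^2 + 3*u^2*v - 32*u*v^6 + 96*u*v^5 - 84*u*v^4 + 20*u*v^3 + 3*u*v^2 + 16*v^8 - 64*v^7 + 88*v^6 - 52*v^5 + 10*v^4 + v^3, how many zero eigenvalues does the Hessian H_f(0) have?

2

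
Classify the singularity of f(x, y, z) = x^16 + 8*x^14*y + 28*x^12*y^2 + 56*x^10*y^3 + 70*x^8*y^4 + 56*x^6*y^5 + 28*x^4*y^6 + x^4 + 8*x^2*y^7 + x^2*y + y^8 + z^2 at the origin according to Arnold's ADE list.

D_9

The Hessian of f at 0 has rank 1. Corank 2; j^3 = x^2*y has shape L^2 M (L != M), so D-series; mu = 9 gives D_9.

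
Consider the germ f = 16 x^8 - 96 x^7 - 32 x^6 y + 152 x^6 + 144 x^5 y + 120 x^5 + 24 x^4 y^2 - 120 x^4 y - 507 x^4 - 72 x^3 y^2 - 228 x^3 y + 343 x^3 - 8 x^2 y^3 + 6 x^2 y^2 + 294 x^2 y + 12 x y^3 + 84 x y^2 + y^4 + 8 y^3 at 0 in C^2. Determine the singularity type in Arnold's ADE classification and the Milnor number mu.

The Hessian of f at 0 has rank 0. Corank 2; j^3 = (7*x + 2*y)^3 is a perfect cube, so E-series; the 4-jet and mu = 6 give E_6.

Type E_6, Milnor number mu = 6.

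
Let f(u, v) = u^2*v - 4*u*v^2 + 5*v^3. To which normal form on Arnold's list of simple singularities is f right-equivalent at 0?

D4

The Hessian of f at 0 has rank 0. Corank 2; j^3 = v*(u^2 - 4*u*v + 5*v^2) splits into three distinct lines over C (the quadratic factor has nonzero discriminant), so D_4.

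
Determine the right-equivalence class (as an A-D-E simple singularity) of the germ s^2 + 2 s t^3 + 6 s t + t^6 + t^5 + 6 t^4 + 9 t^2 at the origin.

The Hessian of f at 0 has rank 1. Corank 1: A-series; mu = 4 gives A_4.

A_{4}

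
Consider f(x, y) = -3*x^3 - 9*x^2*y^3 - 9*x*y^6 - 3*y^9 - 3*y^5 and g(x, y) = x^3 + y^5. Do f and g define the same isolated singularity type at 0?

The Hessian of f at 0 is [[0, 0], [0, 0]] with rank 0, so corank 2. A Groebner basis of the Jacobian ideal J(f) in C{x,y} is {x^2/2 + x*y^3, y^4, x^3, x^2*y}; counting standard monomials gives mu = 8. Corank 2; j^3 = -3*x^3 is a perfect cube, so E-series; the 5-jet and mu = 8 give E_8. The Hessian of g at 0 is [[0, 0], [0, 0]] with rank 0, so corank 2. A Groebner basis of the Jacobian ideal J(g) in C{x,y} is {y^4, x^2}; counting standard monomials gives mu = 8. Corank 2; j^3 = x^3 is a perfect cube, so E-series; the 5-jet and mu = 8 give E_8. Both have type E_8, hence right-equivalent.

Yes.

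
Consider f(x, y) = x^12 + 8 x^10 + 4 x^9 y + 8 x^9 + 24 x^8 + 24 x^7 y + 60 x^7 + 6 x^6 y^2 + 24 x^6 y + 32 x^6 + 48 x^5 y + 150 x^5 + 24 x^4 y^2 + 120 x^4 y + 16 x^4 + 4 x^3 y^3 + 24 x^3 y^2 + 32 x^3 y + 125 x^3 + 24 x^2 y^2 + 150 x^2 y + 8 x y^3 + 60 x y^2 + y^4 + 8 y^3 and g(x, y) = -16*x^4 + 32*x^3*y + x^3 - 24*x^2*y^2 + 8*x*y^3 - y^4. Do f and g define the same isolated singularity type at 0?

Yes.

The Hessian of f at 0 is [[0, 0], [0, 0]] with rank 0, so corank 2. A Groebner basis of the Jacobian ideal J(f) in C{x,y} is {y^4, x*y^2 + 13*y^3/30, x^2 + 4*x*y/5 + 4*y^2/25}; counting standard monomials gives mu = 6. Corank 2; j^3 = (5*x + 2*y)^3 is a perfect cube, so E-series; the 4-jet and mu = 6 give E_6. The Hessian of g at 0 is [[0, 0], [0, 0]] with rank 0, so corank 2. A Groebner basis of the Jacobian ideal J(g) in C{x,y} is {y^4, x*y^2 - y^3/6, x^2}; counting standard monomials gives mu = 6. Corank 2; j^3 = x^3 is a perfect cube, so E-series; the 4-jet and mu = 6 give E_6. Both have type E_6, hence right-equivalent.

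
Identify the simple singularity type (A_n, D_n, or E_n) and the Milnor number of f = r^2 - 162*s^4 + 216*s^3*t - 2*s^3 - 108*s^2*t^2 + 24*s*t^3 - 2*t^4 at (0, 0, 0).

Type E6, Milnor number mu = 6.

The Hessian of f at 0 has rank 1. Corank 2; j^3 = -2*s^3 is a perfect cube, so E-series; the 4-jet and mu = 6 give E_6.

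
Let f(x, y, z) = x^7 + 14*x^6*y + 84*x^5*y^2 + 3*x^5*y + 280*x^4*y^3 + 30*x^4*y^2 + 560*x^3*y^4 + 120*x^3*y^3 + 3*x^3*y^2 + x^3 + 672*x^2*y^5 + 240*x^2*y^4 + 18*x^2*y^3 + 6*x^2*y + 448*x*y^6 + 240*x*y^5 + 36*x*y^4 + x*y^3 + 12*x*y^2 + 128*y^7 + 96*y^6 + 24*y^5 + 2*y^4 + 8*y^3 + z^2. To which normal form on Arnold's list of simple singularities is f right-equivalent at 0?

The Hessian of f at 0 has rank 1. Corank 2; j^3 = (x + 2*y)^3 is a perfect cube, so E-series; the 4-jet and mu = 7 give E_7.

E7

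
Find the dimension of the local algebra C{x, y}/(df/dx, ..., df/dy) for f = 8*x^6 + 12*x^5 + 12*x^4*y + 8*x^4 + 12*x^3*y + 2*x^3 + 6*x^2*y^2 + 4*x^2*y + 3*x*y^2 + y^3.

4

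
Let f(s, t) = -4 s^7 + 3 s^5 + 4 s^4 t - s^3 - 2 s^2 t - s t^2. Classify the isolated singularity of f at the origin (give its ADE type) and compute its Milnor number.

Type D_{6}, Milnor number mu = 6.

The Hessian of f at 0 has rank 0. Corank 2; j^3 = -s*(s + t)^2 has shape L^2 M (L != M), so D-series; mu = 6 gives D_6.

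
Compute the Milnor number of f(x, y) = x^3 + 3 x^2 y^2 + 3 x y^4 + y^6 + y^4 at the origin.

The Hessian of f at 0 is [[0, 0], [0, 0]] with rank 0, so corank 2. A Groebner basis of the Jacobian ideal J(f) in C{x,y} is {x^3, x^2*y, x^2/2 + x*y^2, y^3}; counting standard monomials gives mu = 6. Corank 2; j^3 = x^3 is a perfect cube, so E-series; the 4-jet and mu = 6 give E_6.

6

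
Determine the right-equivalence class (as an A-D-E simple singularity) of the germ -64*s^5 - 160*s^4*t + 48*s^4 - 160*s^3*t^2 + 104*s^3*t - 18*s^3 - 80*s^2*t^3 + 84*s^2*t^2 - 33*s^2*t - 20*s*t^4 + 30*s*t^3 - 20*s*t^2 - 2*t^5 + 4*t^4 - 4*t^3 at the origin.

D_{6}

The Hessian of f at 0 is [[0, 0], [0, 0]] with rank 0, so corank 2. A Groebner basis of the Jacobian ideal J(f) in C{s,t} is {s^3 - 75*s^2 - 92*s*t - 28*t^2, s^2*t + 117*s^2 + 144*s*t + 44*t^2, -729*s^2/4 + s*t^2 - 225*s*t - 69*t^2, 567*s^2/2 + 351*s*t + t^3 + 108*t^2}; counting standard monomials gives mu = 6. Corank 2; j^3 = -(2*s + t)*(3*s + 2*t)^2 has shape L^2 M (L != M), so D-series; mu = 6 gives D_6.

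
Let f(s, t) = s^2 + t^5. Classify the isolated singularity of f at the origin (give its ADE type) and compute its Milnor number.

Type A_{4}, Milnor number mu = 4.

The Hessian of f at 0 has rank 1. Corank 1: A-series; mu = 4 gives A_4.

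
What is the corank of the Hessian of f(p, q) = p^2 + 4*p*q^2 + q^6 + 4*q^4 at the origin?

Hessian at 0 has rank 1.

1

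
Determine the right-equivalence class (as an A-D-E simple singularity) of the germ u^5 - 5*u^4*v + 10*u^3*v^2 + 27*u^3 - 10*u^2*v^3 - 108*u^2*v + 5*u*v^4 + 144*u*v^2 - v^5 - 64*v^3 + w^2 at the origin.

E_{8}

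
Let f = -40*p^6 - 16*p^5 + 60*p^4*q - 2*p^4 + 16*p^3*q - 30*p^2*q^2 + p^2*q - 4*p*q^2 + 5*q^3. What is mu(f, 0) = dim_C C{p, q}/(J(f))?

The Hessian of f at 0 has rank 0. Corank 2; j^3 = q*(p^2 - 4*p*q + 5*q^2) splits into three distinct lines over C (the quadratic factor has nonzero discriminant), so D_4.

4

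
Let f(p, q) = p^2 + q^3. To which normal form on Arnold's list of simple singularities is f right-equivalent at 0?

A2

The Hessian of f at 0 has rank 1. Corank 1: A-series; mu = 2 gives A_2.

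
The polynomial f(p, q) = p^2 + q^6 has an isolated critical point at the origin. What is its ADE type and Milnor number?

Type A_{5}, Milnor number mu = 5.

The Hessian of f at 0 has rank 1. Corank 1: A-series; mu = 5 gives A_5.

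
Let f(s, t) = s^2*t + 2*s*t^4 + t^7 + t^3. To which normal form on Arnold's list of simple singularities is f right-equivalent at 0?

The Hessian of f at 0 has rank 0. Corank 2; j^3 = t*(s^2 + t^2) splits into three distinct lines over C (the quadratic factor has nonzero discriminant), so D_4.

D4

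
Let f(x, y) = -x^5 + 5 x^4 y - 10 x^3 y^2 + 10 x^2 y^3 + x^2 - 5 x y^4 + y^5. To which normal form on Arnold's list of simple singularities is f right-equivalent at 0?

The Hessian of f at 0 has rank 1. Corank 1: A-series; mu = 4 gives A_4.

A_{4}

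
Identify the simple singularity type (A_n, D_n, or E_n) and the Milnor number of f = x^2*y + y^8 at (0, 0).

Type D9, Milnor number mu = 9.

The Hessian of f at 0 is [[0, 0], [0, 0]] with rank 0, so corank 2. A Groebner basis of the Jacobian ideal J(f) in C{x,y} is {x^2/8 + y^7, x^3, x*y}; counting standard monomials gives mu = 9. Corank 2; j^3 = x^2*y has shape L^2 M (L != M), so D-series; mu = 9 gives D_9.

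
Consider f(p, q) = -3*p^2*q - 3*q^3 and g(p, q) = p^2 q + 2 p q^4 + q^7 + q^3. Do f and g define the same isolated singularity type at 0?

Yes.

The Hessian of f at 0 has rank 0. Corank 2; j^3 = -3*q*(p^2 + q^2) splits into three distinct lines over C (the quadratic factor has nonzero discriminant), so D_4. The Hessian of g at 0 has rank 0. Corank 2; j^3 = q*(p^2 + q^2) splits into three distinct lines over C (the quadratic factor has nonzero discriminant), so D_4. Both have type D_4, hence right-equivalent.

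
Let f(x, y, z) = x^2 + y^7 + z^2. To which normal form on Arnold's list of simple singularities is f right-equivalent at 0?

A_6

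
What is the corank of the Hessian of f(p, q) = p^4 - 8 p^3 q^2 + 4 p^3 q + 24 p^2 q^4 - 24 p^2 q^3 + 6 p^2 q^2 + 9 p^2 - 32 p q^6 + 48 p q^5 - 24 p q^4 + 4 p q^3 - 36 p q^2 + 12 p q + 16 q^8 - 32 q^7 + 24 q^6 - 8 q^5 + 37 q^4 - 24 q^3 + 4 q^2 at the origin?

Hessian at 0 has rank 1.

1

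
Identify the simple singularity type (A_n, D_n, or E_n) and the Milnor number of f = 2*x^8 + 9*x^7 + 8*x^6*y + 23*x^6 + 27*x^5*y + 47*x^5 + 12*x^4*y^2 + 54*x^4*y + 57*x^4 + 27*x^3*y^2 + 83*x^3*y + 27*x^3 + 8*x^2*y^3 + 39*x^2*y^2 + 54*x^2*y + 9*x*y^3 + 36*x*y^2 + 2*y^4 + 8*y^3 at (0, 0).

Type E7, Milnor number mu = 7.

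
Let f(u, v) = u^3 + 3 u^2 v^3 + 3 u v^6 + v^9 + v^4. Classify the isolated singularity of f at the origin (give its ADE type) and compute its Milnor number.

Type E_{6}, Milnor number mu = 6.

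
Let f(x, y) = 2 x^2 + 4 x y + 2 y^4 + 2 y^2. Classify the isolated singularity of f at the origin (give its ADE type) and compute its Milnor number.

The Hessian of f at 0 has rank 1. Corank 1: A-series; mu = 3 gives A_3.

Type A3, Milnor number mu = 3.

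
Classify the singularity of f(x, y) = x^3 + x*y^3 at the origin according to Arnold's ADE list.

The Hessian of f at 0 is [[0, 0], [0, 0]] with rank 0, so corank 2. A Groebner basis of the Jacobian ideal J(f) in C{x,y} is {x^3, x*y^2, 3*x^2 + y^3}; counting standard monomials gives mu = 7. Corank 2; j^3 = x^3 is a perfect cube, so E-series; the 4-jet and mu = 7 give E_7.

E_{7}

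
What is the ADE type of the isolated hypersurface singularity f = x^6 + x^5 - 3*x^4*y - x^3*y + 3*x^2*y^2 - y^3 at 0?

The Hessian of f at 0 is [[0, 0], [0, 0]] with rank 0, so corank 2. A Groebner basis of the Jacobian ideal J(f) in C{x,y} is {x^3 + 9*x*y^2 + 3*y^2, x^2*y + 3*x*y^2, y^3}; counting standard monomials gives mu = 7. Corank 2; j^3 = -y^3 is a perfect cube, so E-series; the 4-jet and mu = 7 give E_7.

E7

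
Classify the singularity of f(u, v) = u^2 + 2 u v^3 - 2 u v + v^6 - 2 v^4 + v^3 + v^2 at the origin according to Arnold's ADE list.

The Hessian of f at 0 has rank 1. Corank 1: A-series; mu = 2 gives A_2.

A2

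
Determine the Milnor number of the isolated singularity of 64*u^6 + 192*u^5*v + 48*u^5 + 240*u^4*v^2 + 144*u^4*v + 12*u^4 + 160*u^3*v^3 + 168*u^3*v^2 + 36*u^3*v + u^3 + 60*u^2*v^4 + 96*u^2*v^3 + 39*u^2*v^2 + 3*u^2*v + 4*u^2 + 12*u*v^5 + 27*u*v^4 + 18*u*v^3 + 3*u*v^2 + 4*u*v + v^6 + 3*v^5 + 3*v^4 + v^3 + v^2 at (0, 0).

The Hessian of f at 0 has rank 1. Corank 1: A-series; mu = 2 gives A_2.

2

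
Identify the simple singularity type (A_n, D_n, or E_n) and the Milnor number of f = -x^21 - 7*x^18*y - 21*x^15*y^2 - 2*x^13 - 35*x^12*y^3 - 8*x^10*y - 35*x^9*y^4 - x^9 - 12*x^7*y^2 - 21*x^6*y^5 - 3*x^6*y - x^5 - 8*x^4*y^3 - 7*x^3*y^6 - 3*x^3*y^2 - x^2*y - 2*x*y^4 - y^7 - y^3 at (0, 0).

The Hessian of f at 0 has rank 0. Corank 2; j^3 = -y*(x^2 + y^2) splits into three distinct lines over C (the quadratic factor has nonzero discriminant), so D_4.

Type D4, Milnor number mu = 4.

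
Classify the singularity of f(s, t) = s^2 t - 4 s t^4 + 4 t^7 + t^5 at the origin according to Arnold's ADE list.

The Hessian of f at 0 has rank 0. Corank 2; j^3 = s^2*t has shape L^2 M (L != M), so D-series; mu = 6 gives D_6.

D_{6}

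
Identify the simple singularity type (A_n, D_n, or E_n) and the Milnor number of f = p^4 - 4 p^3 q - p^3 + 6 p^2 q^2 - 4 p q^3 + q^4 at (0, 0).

The Hessian of f at 0 has rank 0. Corank 2; j^3 = -p^3 is a perfect cube, so E-series; the 4-jet and mu = 6 give E_6.

Type E6, Milnor number mu = 6.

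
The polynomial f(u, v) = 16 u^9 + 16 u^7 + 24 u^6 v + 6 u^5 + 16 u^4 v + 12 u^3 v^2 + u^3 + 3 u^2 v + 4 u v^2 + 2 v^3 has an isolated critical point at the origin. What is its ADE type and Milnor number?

The Hessian of f at 0 has rank 0. Corank 2; j^3 = (u + v)*(u^2 + 2*u*v + 2*v^2) splits into three distinct lines over C (the quadratic factor has nonzero discriminant), so D_4.

Type D_{4}, Milnor number mu = 4.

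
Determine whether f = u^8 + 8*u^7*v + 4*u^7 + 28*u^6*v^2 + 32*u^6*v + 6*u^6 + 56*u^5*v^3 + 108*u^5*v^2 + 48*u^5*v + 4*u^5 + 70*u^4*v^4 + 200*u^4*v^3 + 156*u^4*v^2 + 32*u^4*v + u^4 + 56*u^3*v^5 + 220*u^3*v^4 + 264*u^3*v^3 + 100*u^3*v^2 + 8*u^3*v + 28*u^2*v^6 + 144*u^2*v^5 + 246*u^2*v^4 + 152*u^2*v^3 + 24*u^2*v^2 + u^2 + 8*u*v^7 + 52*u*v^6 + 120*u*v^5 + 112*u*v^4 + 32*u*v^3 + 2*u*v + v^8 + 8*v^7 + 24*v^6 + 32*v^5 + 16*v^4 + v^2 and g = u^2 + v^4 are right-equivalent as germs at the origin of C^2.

Yes.

The Hessian of f at 0 has rank 1. Corank 1: A-series; mu = 3 gives A_3. The Hessian of g at 0 has rank 1. Corank 1: A-series; mu = 3 gives A_3. Both have type A_3, hence right-equivalent.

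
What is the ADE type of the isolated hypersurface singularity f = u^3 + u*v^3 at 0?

The Hessian of f at 0 has rank 0. Corank 2; j^3 = u^3 is a perfect cube, so E-series; the 4-jet and mu = 7 give E_7.

E_{7}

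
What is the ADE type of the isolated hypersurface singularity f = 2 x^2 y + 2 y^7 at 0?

D_{8}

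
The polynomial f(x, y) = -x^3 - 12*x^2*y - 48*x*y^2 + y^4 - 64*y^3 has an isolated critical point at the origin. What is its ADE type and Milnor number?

Type E_{6}, Milnor number mu = 6.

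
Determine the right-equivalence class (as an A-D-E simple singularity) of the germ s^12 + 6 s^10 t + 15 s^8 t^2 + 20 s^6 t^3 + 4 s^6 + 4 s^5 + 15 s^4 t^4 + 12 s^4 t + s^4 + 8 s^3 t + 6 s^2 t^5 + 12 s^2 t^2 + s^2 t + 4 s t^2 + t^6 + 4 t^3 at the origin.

D_7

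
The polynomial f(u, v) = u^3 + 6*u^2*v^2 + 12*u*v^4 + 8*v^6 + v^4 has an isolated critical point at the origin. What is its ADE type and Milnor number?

Type E_{6}, Milnor number mu = 6.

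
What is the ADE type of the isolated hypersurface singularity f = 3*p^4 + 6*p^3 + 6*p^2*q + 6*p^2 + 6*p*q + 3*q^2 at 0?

A1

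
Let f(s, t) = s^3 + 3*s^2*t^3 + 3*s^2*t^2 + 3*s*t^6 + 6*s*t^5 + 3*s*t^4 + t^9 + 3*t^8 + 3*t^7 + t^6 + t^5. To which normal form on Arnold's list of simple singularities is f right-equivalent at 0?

E_8

The Hessian of f at 0 has rank 0. Corank 2; j^3 = s^3 is a perfect cube, so E-series; the 5-jet and mu = 8 give E_8.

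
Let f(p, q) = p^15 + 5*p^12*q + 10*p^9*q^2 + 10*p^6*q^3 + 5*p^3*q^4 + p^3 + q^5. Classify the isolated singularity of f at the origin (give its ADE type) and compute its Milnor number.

Type E8, Milnor number mu = 8.

The Hessian of f at 0 has rank 0. Corank 2; j^3 = p^3 is a perfect cube, so E-series; the 5-jet and mu = 8 give E_8.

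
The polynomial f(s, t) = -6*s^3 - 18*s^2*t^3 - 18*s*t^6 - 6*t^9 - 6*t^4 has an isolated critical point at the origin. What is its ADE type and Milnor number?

The Hessian of f at 0 has rank 0. Corank 2; j^3 = -6*s^3 is a perfect cube, so E-series; the 4-jet and mu = 6 give E_6.

Type E_{6}, Milnor number mu = 6.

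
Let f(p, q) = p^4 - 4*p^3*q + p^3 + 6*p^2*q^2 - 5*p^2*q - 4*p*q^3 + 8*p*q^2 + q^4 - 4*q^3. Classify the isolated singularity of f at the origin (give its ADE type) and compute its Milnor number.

The Hessian of f at 0 has rank 0. Corank 2; j^3 = (p - 2*q)^2*(p - q) has shape L^2 M (L != M), so D-series; mu = 5 gives D_5.

Type D_{5}, Milnor number mu = 5.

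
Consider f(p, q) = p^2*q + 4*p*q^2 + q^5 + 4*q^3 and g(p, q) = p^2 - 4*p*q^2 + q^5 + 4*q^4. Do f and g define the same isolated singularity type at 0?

The Hessian of f at 0 is [[0, 0], [0, 0]] with rank 0, so corank 2. A Groebner basis of the Jacobian ideal J(f) in C{p,q} is {p^2/5 + q^4 - 4*q^2/5, p^3 + 8*q^3, p*q + 2*q^2}; counting standard monomials gives mu = 6. Corank 2; j^3 = q*(p + 2*q)^2 has shape L^2 M (L != M), so D-series; mu = 6 gives D_6. The Hessian of g at 0 is [[2, 0], [0, 0]] with rank 1, so corank 1. A Groebner basis of the Jacobian ideal J(g) in C{p,q} is {p^2, -p/2 + q^2}; counting standard monomials gives mu = 4. Corank 1: A-series; mu = 4 gives A_4. f is D_6 but g is A_4, hence not right-equivalent.

No.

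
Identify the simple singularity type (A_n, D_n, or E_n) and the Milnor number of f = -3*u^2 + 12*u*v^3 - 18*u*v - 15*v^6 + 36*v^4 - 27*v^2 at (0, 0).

Type A5, Milnor number mu = 5.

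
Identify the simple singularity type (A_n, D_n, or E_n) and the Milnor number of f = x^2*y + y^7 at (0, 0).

Type D_{8}, Milnor number mu = 8.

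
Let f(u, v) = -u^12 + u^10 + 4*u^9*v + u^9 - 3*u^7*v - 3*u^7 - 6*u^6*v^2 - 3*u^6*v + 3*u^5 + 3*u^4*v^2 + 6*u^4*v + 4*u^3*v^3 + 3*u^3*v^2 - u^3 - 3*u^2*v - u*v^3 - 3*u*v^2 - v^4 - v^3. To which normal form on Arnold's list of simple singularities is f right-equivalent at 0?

The Hessian of f at 0 is [[0, 0], [0, 0]] with rank 0, so corank 2. A Groebner basis of the Jacobian ideal J(f) in C{u,v} is {u^3 + 3*u^2*v + 6*u^2 + 12*u*v + 6*v^2, -3*u^2 + u*v^2 - 6*u*v - 3*v^2, 3*u^2 + 6*u*v + v^3 + 3*v^2}; counting standard monomials gives mu = 7. Corank 2; j^3 = -(u + v)^3 is a perfect cube, so E-series; the 4-jet and mu = 7 give E_7.

E_7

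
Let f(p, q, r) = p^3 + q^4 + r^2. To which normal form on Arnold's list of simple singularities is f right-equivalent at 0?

E_6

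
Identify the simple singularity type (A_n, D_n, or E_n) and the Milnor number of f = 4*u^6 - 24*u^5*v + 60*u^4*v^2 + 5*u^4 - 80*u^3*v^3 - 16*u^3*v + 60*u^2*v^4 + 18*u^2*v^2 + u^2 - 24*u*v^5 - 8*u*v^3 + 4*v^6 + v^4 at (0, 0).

Type A3, Milnor number mu = 3.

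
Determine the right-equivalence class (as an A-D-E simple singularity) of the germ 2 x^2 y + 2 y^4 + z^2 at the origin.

The Hessian of f at 0 is [[0, 0, 0], [0, 0, 0], [0, 0, 2]] with rank 1, so corank 2. A Groebner basis of the Jacobian ideal J(f) in C{x,y,z} is {x^3, x^2/4 + y^3, x*y, z}; counting standard monomials gives mu = 5. Corank 2; j^3 = 2*x^2*y has shape L^2 M (L != M), so D-series; mu = 5 gives D_5.

D_{5}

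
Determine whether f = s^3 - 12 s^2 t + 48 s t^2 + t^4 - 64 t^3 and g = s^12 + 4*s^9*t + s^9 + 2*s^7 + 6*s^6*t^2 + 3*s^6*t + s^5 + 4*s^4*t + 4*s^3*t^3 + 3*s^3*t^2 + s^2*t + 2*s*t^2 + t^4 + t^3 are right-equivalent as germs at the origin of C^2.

The Hessian of f at 0 is [[0, 0], [0, 0]] with rank 0, so corank 2. A Groebner basis of the Jacobian ideal J(f) in C{s,t} is {t^3, s^2 - 8*s*t + 16*t^2}; counting standard monomials gives mu = 6. Corank 2; j^3 = (s - 4*t)^3 is a perfect cube, so E-series; the 4-jet and mu = 6 give E_6. The Hessian of g at 0 is [[0, 0], [0, 0]] with rank 0, so corank 2. A Groebner basis of the Jacobian ideal J(g) in C{s,t} is {s^3 - s^2/4 + t^2/4, s^2/4 + t^3 - t^2/4, s*t + t^2}; counting standard monomials gives mu = 5. Corank 2; j^3 = t*(s + t)^2 has shape L^2 M (L != M), so D-series; mu = 5 gives D_5. f is E_6 but g is D_5, hence not right-equivalent.

No.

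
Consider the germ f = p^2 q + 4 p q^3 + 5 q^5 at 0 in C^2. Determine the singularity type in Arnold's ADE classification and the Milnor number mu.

Type D6, Milnor number mu = 6.

The Hessian of f at 0 is [[0, 0], [0, 0]] with rank 0, so corank 2. A Groebner basis of the Jacobian ideal J(f) in C{p,q} is {p^3, p^2*q, -2*p^2 + p*q^2, p*q/2 + q^3}; counting standard monomials gives mu = 6. Corank 2; j^3 = p^2*q has shape L^2 M (L != M), so D-series; mu = 6 gives D_6.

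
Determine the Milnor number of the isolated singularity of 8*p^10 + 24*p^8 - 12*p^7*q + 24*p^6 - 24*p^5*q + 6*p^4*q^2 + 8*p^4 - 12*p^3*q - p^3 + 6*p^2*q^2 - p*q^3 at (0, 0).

The Hessian of f at 0 is [[0, 0], [0, 0]] with rank 0, so corank 2. A Groebner basis of the Jacobian ideal J(f) in C{p,q} is {3*p^2/4 + q^4 + q^3/4, p^3, p^2*q - p^2/4 - q^3/12, -p^2 + p*q^2 - q^3/3}; counting standard monomials gives mu = 7. Corank 2; j^3 = -p^3 is a perfect cube, so E-series; the 4-jet and mu = 7 give E_7.

7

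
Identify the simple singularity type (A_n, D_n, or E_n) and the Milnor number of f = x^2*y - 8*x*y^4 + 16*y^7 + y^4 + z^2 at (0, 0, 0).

Type D_{5}, Milnor number mu = 5.

The Hessian of f at 0 has rank 1. Corank 2; j^3 = x^2*y has shape L^2 M (L != M), so D-series; mu = 5 gives D_5.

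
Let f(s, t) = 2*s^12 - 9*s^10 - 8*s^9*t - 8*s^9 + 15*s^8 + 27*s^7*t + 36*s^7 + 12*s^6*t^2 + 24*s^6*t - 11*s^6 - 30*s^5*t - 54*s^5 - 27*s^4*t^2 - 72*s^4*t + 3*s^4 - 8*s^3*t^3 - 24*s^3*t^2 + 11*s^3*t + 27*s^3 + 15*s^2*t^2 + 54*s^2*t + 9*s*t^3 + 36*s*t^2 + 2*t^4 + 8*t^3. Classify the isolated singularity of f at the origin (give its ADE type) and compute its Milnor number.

The Hessian of f at 0 has rank 0. Corank 2; j^3 = (3*s + 2*t)^3 is a perfect cube, so E-series; the 4-jet and mu = 7 give E_7.

Type E_{7}, Milnor number mu = 7.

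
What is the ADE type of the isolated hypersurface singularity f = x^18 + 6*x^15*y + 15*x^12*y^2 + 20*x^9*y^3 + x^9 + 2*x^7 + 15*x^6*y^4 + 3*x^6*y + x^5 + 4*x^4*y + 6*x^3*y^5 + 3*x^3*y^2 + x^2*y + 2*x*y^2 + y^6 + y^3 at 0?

The Hessian of f at 0 is [[0, 0], [0, 0]] with rank 0, so corank 2. A Groebner basis of the Jacobian ideal J(f) in C{x,y} is {-x*y + y^4 - y^2, x^3 + x^2/2 + x*y + y^3 + y^2/2, x^2*y - x^2/3 - 2*x*y/3 - y^3 - y^2/3, x^2/6 + x*y^2 + x*y/3 + y^3 + y^2/6}; counting standard monomials gives mu = 7. Corank 2; j^3 = y*(x + y)^2 has shape L^2 M (L != M), so D-series; mu = 7 gives D_7.

D_7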